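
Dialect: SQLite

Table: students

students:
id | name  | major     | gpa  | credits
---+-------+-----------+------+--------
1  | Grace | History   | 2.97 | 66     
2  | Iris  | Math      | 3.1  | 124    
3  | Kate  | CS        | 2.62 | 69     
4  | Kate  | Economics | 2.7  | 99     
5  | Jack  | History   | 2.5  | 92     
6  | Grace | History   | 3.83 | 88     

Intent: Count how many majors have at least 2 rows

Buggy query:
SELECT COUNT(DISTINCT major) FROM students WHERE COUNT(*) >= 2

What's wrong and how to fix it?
Bug: WHERE filters individual rows, not groups, so a group-level COUNT is invalid there

Fix: Use a subquery that GROUPs and filters with HAVING, then count its rows

Corrected query:
SELECT COUNT(*) FROM (SELECT major FROM students GROUP BY major HAVING COUNT(*) >= 2)

Result:
COUNT(*)
--------
1       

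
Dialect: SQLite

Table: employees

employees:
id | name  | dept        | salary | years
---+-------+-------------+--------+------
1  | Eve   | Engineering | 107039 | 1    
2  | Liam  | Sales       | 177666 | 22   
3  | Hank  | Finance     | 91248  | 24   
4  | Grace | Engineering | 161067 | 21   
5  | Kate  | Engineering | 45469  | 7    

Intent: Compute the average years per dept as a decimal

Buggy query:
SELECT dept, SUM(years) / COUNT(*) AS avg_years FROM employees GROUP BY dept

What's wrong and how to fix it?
Bug: Both operands are integers, so '/' performs integer division and truncates

Fix: Multiply by 1.0 (or CAST to REAL) to force floating-point division

Corrected query:
SELECT dept, SUM(years) * 1.0 / COUNT(*) AS avg_years FROM employees GROUP BY dept

Result:
dept        | avg_years
------------+----------
Engineering | 9.666667 
Finance     | 24       
Sales       | 22       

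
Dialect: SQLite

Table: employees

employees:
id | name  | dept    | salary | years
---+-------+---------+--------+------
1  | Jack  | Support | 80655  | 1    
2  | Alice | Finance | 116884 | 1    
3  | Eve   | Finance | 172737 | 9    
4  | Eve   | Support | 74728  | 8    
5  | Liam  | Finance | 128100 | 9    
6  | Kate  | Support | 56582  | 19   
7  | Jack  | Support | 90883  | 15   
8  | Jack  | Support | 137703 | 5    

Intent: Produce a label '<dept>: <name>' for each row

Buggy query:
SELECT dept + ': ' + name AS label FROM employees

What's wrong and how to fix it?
Bug: '+' is numeric addition; on text columns SQLite converts them to 0 instead of concatenating

Fix: Use the || operator for string concatenation

Corrected query:
SELECT dept || ': ' || name AS label FROM employees

Result:
label         
--------------
Support: Jack 
Finance: Alice
Finance: Eve  
Support: Eve  
Finance: Liam 
Support: Kate 
Support: Jack 
Support: Jack 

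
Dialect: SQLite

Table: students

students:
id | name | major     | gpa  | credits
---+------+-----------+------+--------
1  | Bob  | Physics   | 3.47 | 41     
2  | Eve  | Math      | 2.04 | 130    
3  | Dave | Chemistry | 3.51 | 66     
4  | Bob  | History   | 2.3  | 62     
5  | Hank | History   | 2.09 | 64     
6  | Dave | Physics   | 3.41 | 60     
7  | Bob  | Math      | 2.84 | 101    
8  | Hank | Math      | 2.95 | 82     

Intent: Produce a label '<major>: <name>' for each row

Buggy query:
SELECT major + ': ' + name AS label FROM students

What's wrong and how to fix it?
Bug: '+' is numeric addition; on text columns SQLite converts them to 0 instead of concatenating

Fix: Use the || operator for string concatenation

Corrected query:
SELECT major || ': ' || name AS label FROM students

Result:
label          
---------------
Physics: Bob   
Math: Eve      
Chemistry: Dave
History: Bob   
History: Hank  
Physics: Dave  
Math: Bob      
Math: Hank     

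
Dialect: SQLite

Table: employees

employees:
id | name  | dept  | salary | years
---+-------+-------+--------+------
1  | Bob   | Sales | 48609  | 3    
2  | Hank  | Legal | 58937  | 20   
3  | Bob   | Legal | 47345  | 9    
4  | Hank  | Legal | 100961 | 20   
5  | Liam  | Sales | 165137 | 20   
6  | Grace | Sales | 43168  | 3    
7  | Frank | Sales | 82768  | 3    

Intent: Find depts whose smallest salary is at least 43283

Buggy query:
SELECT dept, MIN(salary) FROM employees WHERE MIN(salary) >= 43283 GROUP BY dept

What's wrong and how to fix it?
Bug: MIN() in WHERE is a misuse of aggregate

Fix: Replace WHERE with HAVING after the GROUP BY

Corrected query:
SELECT dept, MIN(salary) FROM employees GROUP BY dept HAVING MIN(salary) >= 43283

Result:
dept  | MIN(salary)
------+------------
Legal | 47345      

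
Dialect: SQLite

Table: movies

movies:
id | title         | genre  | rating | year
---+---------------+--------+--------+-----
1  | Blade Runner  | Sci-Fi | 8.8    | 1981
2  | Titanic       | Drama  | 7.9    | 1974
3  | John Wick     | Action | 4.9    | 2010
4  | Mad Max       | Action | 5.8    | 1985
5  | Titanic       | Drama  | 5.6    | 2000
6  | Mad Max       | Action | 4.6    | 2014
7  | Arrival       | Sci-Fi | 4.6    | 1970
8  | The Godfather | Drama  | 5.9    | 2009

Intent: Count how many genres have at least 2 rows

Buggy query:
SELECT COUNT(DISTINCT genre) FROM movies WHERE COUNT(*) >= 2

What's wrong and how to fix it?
Bug: WHERE filters individual rows, not groups, so a group-level COUNT is invalid there

Fix: Group first with HAVING COUNT(*) >= 2, then COUNT the resulting groups

Corrected query:
SELECT COUNT(*) FROM (SELECT genre FROM movies GROUP BY genre HAVING COUNT(*) >= 2)

Result:
COUNT(*)
--------
3       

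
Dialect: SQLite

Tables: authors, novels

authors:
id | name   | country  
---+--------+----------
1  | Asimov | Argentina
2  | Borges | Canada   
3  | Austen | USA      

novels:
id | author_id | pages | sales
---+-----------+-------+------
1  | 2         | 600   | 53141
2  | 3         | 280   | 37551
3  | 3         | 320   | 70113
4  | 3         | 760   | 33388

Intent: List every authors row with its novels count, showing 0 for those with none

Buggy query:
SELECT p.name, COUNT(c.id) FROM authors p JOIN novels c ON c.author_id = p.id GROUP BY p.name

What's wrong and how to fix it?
Bug: An inner join excludes parents with zero children

Fix: Use LEFT JOIN so parents without children still appear (COUNT(c.id) gives 0)

Corrected query:
SELECT p.name, COUNT(c.id) FROM authors p LEFT JOIN novels c ON c.author_id = p.id GROUP BY p.name

Result:
name   | COUNT(c.id)
-------+------------
Asimov | 0          
Austen | 3          
Borges | 1          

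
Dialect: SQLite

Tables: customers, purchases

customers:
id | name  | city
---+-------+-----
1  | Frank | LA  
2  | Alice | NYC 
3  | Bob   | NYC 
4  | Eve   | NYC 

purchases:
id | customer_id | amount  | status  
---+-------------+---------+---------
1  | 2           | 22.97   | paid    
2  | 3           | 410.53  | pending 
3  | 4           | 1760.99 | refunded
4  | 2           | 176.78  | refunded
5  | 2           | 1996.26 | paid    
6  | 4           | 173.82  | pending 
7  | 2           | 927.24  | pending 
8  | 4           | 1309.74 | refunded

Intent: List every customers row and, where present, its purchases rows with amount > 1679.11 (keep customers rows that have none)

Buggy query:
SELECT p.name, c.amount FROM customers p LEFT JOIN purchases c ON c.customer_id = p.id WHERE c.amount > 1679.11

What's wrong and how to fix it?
Bug: Filtering c.amount in WHERE discards the NULL rows produced by LEFT JOIN, turning it into an inner join

Fix: Put 'c.amount > 1679.11' in the JOIN's ON clause instead of WHERE

Corrected query:
SELECT p.name, c.amount FROM customers p LEFT JOIN purchases c ON c.customer_id = p.id AND c.amount > 1679.11

Result:
name  | amount 
------+--------
Frank | NULL   
Alice | 1996.26
Bob   | NULL   
Eve   | 1760.99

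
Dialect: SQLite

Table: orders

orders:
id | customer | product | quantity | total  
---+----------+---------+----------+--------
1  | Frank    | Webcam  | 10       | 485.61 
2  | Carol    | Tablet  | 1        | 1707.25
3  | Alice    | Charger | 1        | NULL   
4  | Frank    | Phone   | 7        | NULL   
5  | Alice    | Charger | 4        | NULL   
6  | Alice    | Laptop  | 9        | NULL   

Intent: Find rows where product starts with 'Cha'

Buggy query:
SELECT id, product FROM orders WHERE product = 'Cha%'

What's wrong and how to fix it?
Bug: '=' compares the literal string including the % character; pattern matching needs LIKE

Fix: Replace '=' with LIKE so 'Cha%' is treated as a pattern

Corrected query:
SELECT id, product FROM orders WHERE product LIKE 'Cha%'

Result:
id | product
---+--------
3  | Charger
5  | Charger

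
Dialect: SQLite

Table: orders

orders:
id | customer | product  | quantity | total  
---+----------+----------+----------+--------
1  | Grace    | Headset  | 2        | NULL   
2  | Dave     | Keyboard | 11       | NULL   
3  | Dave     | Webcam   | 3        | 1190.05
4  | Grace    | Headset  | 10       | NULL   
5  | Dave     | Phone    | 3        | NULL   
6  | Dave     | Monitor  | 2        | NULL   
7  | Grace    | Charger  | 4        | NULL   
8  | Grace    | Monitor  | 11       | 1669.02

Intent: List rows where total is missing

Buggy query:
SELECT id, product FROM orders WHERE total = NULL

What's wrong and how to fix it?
Bug: '= NULL' is always unknown in SQL three-valued logic, so no rows match

Fix: Replace '= NULL' with 'IS NULL'

Corrected query:
SELECT id, product FROM orders WHERE total IS NULL

Result:
id | product 
---+---------
1  | Headset 
2  | Keyboard
4  | Headset 
5  | Phone   
6  | Monitor 
7  | Charger 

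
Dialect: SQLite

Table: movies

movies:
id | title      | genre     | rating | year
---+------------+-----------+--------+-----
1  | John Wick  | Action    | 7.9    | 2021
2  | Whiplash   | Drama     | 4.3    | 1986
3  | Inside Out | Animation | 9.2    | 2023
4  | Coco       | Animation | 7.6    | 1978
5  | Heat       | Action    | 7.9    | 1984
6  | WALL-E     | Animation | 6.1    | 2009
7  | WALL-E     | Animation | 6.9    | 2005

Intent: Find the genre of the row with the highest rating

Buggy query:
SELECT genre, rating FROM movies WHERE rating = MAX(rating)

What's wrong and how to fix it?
Bug: MAX(rating) is an aggregate and cannot be used directly in WHERE

Fix: Use a subquery: WHERE rating = (SELECT MAX(rating) FROM movies)

Corrected query:
SELECT genre, rating FROM movies WHERE rating = (SELECT MAX(rating) FROM movies)

Result:
genre     | rating
----------+-------
Animation | 9.2   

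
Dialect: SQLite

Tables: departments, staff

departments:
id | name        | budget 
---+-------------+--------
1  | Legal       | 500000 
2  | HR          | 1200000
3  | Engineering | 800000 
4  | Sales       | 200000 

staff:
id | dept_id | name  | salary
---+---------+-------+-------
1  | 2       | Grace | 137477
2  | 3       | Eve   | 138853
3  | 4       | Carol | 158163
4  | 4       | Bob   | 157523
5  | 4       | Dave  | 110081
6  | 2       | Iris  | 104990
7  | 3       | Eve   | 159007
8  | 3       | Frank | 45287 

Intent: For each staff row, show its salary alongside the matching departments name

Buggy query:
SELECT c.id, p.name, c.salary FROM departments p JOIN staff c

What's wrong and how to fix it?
Bug: JOIN with no ON clause produces a cartesian product; every staff row pairs with every departments row

Fix: Specify the join condition linking the foreign key to the parent id

Corrected query:
SELECT c.id, p.name, c.salary FROM departments p JOIN staff c ON c.dept_id = p.id

Result:
id | name        | salary
---+-------------+-------
1  | HR          | 137477
2  | Engineering | 138853
3  | Sales       | 158163
4  | Sales       | 157523
5  | Sales       | 110081
6  | HR          | 104990
7  | Engineering | 159007
8  | Engineering | 45287 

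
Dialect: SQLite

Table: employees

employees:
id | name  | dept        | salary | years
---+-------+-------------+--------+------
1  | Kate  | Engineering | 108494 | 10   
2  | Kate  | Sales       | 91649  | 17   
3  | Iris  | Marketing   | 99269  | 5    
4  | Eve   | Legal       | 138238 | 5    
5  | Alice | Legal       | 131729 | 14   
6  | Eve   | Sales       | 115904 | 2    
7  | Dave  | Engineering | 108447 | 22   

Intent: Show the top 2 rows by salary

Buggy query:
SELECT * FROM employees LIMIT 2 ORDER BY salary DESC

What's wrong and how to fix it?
Bug: ORDER BY cannot follow LIMIT; LIMIT is the final clause

Fix: Sort with ORDER BY, then apply LIMIT

Corrected query:
SELECT * FROM employees ORDER BY salary DESC LIMIT 2

Result:
id | name  | dept  | salary | years
---+-------+-------+--------+------
4  | Eve   | Legal | 138238 | 5    
5  | Alice | Legal | 131729 | 14   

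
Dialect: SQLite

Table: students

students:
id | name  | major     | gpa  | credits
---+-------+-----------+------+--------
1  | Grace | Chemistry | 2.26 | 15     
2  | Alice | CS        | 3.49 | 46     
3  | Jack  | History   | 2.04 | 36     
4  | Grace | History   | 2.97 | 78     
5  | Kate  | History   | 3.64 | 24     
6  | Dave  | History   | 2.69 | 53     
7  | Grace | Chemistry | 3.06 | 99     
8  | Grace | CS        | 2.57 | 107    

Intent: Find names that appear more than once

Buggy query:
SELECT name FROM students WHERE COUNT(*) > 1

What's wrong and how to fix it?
Bug: COUNT(*) is an aggregate and cannot be used in WHERE

Fix: GROUP BY name, then filter groups with HAVING COUNT(*) > 1

Corrected query:
SELECT name FROM students GROUP BY name HAVING COUNT(*) > 1

Result:
name 
-----
Grace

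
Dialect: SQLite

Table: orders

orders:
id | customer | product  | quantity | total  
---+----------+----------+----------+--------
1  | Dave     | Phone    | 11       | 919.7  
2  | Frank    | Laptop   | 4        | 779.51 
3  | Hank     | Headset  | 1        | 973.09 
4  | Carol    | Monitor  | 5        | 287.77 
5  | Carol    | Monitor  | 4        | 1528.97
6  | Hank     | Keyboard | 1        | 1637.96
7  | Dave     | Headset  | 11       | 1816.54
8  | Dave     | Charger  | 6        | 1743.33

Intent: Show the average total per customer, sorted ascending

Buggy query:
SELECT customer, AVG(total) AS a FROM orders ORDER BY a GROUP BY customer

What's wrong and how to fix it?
Bug: ORDER BY appears before GROUP BY; SQL clause order requires GROUP BY first

Fix: Move ORDER BY to the end, after GROUP BY

Corrected query:
SELECT customer, AVG(total) AS a FROM orders GROUP BY customer ORDER BY a

Result:
customer | a       
---------+---------
Frank    | 779.51  
Carol    | 908.37  
Hank     | 1305.525
Dave     | 1493.19 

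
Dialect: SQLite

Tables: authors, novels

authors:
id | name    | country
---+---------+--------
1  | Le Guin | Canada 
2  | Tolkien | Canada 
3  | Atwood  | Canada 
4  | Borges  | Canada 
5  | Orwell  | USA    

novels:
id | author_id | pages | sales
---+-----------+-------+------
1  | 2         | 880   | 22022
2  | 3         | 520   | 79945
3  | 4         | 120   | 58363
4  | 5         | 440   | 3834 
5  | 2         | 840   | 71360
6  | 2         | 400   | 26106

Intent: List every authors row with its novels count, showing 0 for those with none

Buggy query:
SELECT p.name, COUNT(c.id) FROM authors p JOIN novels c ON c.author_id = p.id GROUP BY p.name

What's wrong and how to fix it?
Bug: INNER JOIN drops authors rows that have no matching novels rows

Fix: Switch to LEFT JOIN to retain unmatched parent rows

Corrected query:
SELECT p.name, COUNT(c.id) FROM authors p LEFT JOIN novels c ON c.author_id = p.id GROUP BY p.name

Result:
name    | COUNT(c.id)
--------+------------
Atwood  | 1          
Borges  | 1          
Le Guin | 0          
Orwell  | 1          
Tolkien | 3          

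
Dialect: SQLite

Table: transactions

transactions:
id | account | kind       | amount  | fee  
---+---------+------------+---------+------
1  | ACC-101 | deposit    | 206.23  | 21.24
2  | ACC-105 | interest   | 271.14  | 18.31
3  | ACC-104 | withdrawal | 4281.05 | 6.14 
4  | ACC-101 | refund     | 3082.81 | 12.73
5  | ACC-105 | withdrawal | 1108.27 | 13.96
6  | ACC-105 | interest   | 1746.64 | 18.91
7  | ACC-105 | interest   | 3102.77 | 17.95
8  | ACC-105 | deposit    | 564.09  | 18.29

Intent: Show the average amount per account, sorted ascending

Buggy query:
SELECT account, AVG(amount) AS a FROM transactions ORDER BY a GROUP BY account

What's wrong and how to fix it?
Bug: GROUP BY must precede ORDER BY

Fix: Move ORDER BY to the end, after GROUP BY

Corrected query:
SELECT account, AVG(amount) AS a FROM transactions GROUP BY account ORDER BY a

Result:
account | a       
--------+---------
ACC-105 | 1358.582
ACC-101 | 1644.52 
ACC-104 | 4281.05 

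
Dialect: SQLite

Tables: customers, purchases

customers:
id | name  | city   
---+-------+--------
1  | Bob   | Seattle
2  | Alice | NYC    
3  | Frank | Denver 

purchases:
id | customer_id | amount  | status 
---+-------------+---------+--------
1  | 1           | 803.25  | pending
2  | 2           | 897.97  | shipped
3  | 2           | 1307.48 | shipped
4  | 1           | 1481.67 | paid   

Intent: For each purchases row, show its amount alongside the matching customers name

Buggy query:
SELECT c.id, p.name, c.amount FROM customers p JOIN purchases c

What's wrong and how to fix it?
Bug: Missing join condition: each purchases row is matched to all customers rows instead of just its own

Fix: Add ON c.customer_id = p.id to the JOIN

Corrected query:
SELECT c.id, p.name, c.amount FROM customers p JOIN purchases c ON c.customer_id = p.id

Result:
id | name  | amount 
---+-------+--------
1  | Bob   | 803.25 
2  | Alice | 897.97 
3  | Alice | 1307.48
4  | Bob   | 1481.67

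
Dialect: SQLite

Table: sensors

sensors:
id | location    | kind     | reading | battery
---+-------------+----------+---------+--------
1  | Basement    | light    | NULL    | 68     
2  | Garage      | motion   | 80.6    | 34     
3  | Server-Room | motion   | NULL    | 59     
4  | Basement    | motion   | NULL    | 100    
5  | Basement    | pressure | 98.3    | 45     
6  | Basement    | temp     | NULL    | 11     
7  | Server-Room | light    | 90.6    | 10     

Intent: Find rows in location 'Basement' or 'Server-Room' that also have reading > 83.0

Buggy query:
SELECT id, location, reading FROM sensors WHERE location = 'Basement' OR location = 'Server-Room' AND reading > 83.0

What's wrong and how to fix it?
Bug: AND binds tighter than OR, so this parses as location = 'Basement' OR (location = 'Server-Room' AND reading > 83.0)

Fix: Group the OR with parentheses (or use IN), then AND the threshold

Corrected query:
SELECT id, location, reading FROM sensors WHERE (location = 'Basement' OR location = 'Server-Room') AND reading > 83.0

Result:
id | location    | reading
---+-------------+--------
5  | Basement    | 98.3   
7  | Server-Room | 90.6   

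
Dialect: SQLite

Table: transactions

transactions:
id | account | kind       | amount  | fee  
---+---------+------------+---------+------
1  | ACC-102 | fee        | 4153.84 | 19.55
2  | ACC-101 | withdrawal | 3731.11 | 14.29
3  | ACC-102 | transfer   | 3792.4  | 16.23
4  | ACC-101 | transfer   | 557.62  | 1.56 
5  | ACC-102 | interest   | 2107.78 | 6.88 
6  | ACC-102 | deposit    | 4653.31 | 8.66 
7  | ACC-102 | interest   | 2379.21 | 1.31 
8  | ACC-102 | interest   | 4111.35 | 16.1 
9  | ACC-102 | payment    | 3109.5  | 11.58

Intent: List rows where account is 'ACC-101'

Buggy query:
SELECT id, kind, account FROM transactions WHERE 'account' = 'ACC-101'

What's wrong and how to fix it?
Bug: 'account' in single quotes is a string literal, not the column; the comparison is literal-vs-literal and never true

Fix: Reference the column as account without single quotes

Corrected query:
SELECT id, kind, account FROM transactions WHERE account = 'ACC-101'

Result:
id | kind       | account
---+------------+--------
2  | withdrawal | ACC-101
4  | transfer   | ACC-101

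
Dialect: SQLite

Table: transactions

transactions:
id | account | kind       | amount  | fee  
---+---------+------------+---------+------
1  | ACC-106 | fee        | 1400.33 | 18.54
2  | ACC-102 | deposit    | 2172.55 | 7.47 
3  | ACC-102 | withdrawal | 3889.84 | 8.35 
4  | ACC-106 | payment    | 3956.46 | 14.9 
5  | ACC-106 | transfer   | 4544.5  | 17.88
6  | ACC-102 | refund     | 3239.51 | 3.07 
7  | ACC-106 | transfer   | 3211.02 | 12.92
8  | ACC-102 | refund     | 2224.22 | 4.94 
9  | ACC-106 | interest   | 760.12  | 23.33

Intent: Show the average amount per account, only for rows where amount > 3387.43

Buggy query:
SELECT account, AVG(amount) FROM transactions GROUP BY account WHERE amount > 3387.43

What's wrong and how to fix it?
Bug: Row-level WHERE must come before GROUP BY in the clause order

Fix: Move the WHERE clause before GROUP BY

Corrected query:
SELECT account, AVG(amount) FROM transactions WHERE amount > 3387.43 GROUP BY account

Result:
account | AVG(amount)
--------+------------
ACC-102 | 3889.84    
ACC-106 | 4250.48    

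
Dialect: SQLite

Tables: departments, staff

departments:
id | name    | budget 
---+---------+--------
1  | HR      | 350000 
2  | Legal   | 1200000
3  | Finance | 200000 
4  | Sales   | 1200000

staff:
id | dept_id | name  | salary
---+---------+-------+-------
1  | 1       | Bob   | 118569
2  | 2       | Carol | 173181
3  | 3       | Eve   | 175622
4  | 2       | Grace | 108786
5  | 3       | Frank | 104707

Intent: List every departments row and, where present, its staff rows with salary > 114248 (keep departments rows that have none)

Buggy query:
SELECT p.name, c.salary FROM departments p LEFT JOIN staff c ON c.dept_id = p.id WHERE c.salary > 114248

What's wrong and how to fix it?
Bug: A WHERE condition on the right-hand table after LEFT JOIN drops unmatched parents

Fix: Put 'c.salary > 114248' in the JOIN's ON clause instead of WHERE

Corrected query:
SELECT p.name, c.salary FROM departments p LEFT JOIN staff c ON c.dept_id = p.id AND c.salary > 114248

Result:
name    | salary
--------+-------
HR      | 118569
Legal   | 173181
Finance | 175622
Sales   | NULL  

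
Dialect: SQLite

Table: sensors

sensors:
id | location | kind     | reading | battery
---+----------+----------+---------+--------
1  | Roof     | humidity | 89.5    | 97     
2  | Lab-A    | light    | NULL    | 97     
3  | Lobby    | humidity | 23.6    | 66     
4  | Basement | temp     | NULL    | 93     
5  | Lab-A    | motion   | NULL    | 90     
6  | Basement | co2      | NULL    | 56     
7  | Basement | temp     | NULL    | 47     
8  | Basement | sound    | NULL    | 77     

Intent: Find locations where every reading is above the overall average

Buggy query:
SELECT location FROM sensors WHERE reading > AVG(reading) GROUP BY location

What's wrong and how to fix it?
Bug: WHERE evaluates per row before aggregation, so AVG() is unavailable

Fix: Compute the overall average in a scalar subquery and compare each group's MIN against it in HAVING

Corrected query:
SELECT location FROM sensors GROUP BY location HAVING MIN(reading) > (SELECT AVG(reading) FROM sensors)

Result:
location
--------
Roof    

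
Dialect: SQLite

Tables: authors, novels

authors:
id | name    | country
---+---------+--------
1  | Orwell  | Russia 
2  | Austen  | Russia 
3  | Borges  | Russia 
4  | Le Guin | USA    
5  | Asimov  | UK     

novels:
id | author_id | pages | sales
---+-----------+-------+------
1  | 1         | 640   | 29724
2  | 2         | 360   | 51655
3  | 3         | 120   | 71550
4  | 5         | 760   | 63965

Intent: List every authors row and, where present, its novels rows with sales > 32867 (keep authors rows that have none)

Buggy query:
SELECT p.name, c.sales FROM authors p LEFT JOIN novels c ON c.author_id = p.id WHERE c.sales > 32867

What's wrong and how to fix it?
Bug: Filtering c.sales in WHERE discards the NULL rows produced by LEFT JOIN, turning it into an inner join

Fix: Move the right-table condition into the ON clause so unmatched parents are kept

Corrected query:
SELECT p.name, c.sales FROM authors p LEFT JOIN novels c ON c.author_id = p.id AND c.sales > 32867

Result:
name    | sales
--------+------
Orwell  | NULL 
Austen  | 51655
Borges  | 71550
Le Guin | NULL 
Asimov  | 63965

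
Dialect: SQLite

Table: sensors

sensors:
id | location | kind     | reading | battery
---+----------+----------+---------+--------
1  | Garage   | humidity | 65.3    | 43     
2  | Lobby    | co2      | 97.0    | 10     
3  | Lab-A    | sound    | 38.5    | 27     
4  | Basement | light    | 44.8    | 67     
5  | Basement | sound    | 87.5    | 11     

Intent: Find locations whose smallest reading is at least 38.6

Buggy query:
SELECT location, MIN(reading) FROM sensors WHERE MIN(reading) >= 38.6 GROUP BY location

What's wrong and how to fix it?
Bug: MIN() in WHERE is a misuse of aggregate

Fix: Use HAVING for the per-group MIN condition

Corrected query:
SELECT location, MIN(reading) FROM sensors GROUP BY location HAVING MIN(reading) >= 38.6

Result:
location | MIN(reading)
---------+-------------
Basement | 44.8        
Garage   | 65.3        
Lobby    | 97          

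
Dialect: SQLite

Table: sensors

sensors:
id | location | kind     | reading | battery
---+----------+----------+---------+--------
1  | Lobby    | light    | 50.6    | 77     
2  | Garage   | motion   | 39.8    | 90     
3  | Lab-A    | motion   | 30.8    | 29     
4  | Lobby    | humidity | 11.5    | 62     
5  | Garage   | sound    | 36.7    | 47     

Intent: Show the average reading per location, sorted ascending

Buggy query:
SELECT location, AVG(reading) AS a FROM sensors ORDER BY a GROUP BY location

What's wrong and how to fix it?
Bug: GROUP BY must precede ORDER BY

Fix: Move ORDER BY to the end, after GROUP BY

Corrected query:
SELECT location, AVG(reading) AS a FROM sensors GROUP BY location ORDER BY a

Result:
location | a    
---------+------
Lab-A    | 30.8 
Lobby    | 31.05
Garage   | 38.25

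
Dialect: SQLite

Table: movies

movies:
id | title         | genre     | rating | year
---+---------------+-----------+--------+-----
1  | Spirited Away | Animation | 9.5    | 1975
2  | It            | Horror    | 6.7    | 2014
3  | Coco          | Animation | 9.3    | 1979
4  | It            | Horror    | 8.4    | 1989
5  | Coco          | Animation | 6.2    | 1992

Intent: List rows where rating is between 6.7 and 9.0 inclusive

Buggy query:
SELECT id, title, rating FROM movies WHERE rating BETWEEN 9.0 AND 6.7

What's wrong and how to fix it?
Bug: The bounds are reversed; BETWEEN a AND b requires a <= b to match anything

Fix: Write BETWEEN 6.7 AND 9.0

Corrected query:
SELECT id, title, rating FROM movies WHERE rating BETWEEN 6.7 AND 9.0

Result:
id | title | rating
---+-------+-------
2  | It    | 6.7   
4  | It    | 8.4   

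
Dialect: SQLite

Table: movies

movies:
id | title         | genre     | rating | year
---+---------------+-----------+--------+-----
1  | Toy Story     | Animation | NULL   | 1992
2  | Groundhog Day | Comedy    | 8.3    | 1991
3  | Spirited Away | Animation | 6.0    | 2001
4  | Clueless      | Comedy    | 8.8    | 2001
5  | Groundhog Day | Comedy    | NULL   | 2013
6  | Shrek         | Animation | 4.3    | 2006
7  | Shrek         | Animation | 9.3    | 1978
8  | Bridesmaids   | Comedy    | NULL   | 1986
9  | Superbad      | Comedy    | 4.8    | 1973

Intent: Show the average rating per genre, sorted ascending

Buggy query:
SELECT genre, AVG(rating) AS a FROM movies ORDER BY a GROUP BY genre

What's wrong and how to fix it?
Bug: ORDER BY appears before GROUP BY; SQL clause order requires GROUP BY first

Fix: Move ORDER BY to the end, after GROUP BY

Corrected query:
SELECT genre, AVG(rating) AS a FROM movies GROUP BY genre ORDER BY a

Result:
genre     | a       
----------+---------
Animation | 6.533333
Comedy    | 7.3     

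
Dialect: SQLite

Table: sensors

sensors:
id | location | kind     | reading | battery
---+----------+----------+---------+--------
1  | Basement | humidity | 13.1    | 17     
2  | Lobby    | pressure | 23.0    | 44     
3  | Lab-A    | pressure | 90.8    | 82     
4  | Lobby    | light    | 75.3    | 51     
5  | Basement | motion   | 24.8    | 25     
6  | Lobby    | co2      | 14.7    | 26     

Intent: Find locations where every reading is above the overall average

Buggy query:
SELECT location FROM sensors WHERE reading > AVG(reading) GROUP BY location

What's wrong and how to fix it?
Bug: AVG() is an aggregate; it can't sit directly in WHERE

Fix: Compute the overall average in a scalar subquery and compare each group's MIN against it in HAVING

Corrected query:
SELECT location FROM sensors GROUP BY location HAVING MIN(reading) > (SELECT AVG(reading) FROM sensors)

Result:
location
--------
Lab-A   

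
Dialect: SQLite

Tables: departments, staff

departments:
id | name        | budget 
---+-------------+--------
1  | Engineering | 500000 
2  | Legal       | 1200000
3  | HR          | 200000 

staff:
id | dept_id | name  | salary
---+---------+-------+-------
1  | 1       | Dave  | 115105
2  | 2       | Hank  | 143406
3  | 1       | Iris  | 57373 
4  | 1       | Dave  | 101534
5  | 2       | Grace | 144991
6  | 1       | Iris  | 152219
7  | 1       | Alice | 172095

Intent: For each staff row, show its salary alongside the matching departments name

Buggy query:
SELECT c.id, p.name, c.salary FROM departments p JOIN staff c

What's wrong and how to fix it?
Bug: Missing join condition: each staff row is matched to all departments rows instead of just its own

Fix: Add ON c.dept_id = p.id to the JOIN

Corrected query:
SELECT c.id, p.name, c.salary FROM departments p JOIN staff c ON c.dept_id = p.id

Result:
id | name        | salary
---+-------------+-------
1  | Engineering | 115105
2  | Legal       | 143406
3  | Engineering | 57373 
4  | Engineering | 101534
5  | Legal       | 144991
6  | Engineering | 152219
7  | Engineering | 172095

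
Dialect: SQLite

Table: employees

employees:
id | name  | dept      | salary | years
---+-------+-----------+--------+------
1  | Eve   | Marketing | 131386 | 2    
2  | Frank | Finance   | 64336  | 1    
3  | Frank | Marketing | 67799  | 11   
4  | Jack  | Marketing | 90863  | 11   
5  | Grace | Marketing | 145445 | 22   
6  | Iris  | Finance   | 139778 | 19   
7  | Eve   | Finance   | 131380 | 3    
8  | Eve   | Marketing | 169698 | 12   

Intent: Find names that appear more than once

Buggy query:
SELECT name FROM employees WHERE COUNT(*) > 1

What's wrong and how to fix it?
Bug: WHERE can't reference COUNT(*); aggregates are computed after WHERE

Fix: GROUP BY name, then filter groups with HAVING COUNT(*) > 1

Corrected query:
SELECT name FROM employees GROUP BY name HAVING COUNT(*) > 1

Result:
name 
-----
Eve  
Frank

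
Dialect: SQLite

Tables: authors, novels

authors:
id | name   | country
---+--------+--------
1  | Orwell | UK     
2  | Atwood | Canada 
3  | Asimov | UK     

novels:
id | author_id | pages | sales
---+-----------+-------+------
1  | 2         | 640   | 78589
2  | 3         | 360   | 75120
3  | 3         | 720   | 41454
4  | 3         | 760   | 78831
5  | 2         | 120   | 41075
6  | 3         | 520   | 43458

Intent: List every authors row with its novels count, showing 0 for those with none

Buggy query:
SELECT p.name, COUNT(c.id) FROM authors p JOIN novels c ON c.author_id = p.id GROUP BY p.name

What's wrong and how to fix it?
Bug: An inner join excludes parents with zero children

Fix: Use LEFT JOIN so parents without children still appear (COUNT(c.id) gives 0)

Corrected query:
SELECT p.name, COUNT(c.id) FROM authors p LEFT JOIN novels c ON c.author_id = p.id GROUP BY p.name

Result:
name   | COUNT(c.id)
-------+------------
Asimov | 4          
Atwood | 2          
Orwell | 0          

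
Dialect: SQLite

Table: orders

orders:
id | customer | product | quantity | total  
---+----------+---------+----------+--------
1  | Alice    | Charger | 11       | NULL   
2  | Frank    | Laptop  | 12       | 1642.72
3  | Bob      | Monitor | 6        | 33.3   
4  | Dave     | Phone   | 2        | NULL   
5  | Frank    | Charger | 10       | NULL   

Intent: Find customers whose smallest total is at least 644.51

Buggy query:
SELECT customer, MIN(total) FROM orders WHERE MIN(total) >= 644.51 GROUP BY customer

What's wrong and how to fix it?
Bug: MIN() in WHERE is a misuse of aggregate

Fix: Replace WHERE with HAVING after the GROUP BY

Corrected query:
SELECT customer, MIN(total) FROM orders GROUP BY customer HAVING MIN(total) >= 644.51

Result:
customer | MIN(total)
---------+-----------
Frank    | 1642.72   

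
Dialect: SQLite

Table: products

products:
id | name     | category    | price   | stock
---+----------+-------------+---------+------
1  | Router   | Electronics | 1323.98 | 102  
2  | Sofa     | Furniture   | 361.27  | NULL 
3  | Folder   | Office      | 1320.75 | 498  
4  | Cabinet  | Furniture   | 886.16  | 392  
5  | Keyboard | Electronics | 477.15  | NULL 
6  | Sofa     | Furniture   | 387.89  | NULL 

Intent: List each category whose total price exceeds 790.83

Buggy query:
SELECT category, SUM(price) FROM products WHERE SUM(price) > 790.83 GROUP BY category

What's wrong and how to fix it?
Bug: Aggregate functions cannot appear in a WHERE clause

Fix: Use HAVING (which filters groups after aggregation) instead of WHERE

Corrected query:
SELECT category, SUM(price) FROM products GROUP BY category HAVING SUM(price) > 790.83

Result:
category    | SUM(price)
------------+-----------
Electronics | 1801.13   
Furniture   | 1635.32   
Office      | 1320.75   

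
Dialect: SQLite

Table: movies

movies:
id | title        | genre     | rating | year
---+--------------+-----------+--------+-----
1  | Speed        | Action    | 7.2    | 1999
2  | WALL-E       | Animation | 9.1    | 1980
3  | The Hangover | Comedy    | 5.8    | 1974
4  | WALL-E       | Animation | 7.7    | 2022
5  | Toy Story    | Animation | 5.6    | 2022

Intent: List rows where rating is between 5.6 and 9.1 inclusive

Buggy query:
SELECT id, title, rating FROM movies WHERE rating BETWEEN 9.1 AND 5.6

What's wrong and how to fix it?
Bug: The bounds are reversed; BETWEEN a AND b requires a <= b to match anything

Fix: Write BETWEEN 5.6 AND 9.1

Corrected query:
SELECT id, title, rating FROM movies WHERE rating BETWEEN 5.6 AND 9.1

Result:
id | title        | rating
---+--------------+-------
1  | Speed        | 7.2   
2  | WALL-E       | 9.1   
3  | The Hangover | 5.8   
4  | WALL-E       | 7.7   
5  | Toy Story    | 5.6   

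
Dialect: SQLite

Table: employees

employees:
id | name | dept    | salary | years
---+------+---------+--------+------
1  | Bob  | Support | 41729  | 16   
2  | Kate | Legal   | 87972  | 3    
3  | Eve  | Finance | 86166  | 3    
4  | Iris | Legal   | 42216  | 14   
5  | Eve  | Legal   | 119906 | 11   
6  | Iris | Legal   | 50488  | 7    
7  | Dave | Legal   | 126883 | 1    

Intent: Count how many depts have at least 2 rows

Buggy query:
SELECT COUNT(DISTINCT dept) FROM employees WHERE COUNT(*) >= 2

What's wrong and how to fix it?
Bug: WHERE filters individual rows, not groups, so a group-level COUNT is invalid there

Fix: Use a subquery that GROUPs and filters with HAVING, then count its rows

Corrected query:
SELECT COUNT(*) FROM (SELECT dept FROM employees GROUP BY dept HAVING COUNT(*) >= 2)

Result:
COUNT(*)
--------
1       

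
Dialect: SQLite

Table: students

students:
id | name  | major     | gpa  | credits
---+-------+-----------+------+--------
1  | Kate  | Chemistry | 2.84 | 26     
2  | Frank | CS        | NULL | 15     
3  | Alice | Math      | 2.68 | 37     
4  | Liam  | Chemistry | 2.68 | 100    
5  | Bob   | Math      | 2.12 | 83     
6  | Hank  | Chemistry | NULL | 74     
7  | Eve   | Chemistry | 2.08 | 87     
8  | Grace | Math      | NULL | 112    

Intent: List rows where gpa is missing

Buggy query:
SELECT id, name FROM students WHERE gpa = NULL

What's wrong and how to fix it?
Bug: '= NULL' is always unknown in SQL three-valued logic, so no rows match

Fix: Use IS NULL to test for NULL

Corrected query:
SELECT id, name FROM students WHERE gpa IS NULL

Result:
id | name 
---+------
2  | Frank
6  | Hank 
8  | Grace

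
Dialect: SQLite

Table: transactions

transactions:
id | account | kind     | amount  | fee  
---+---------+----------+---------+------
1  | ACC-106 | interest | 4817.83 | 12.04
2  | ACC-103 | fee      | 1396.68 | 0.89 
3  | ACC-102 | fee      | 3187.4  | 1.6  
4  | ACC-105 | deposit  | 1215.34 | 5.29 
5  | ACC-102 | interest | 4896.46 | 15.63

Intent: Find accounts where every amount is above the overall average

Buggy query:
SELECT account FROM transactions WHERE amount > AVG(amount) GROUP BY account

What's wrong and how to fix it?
Bug: AVG() is an aggregate; it can't sit directly in WHERE

Fix: Use a subquery for AVG and a HAVING MIN(...) filter so the condition holds for every row in the group

Corrected query:
SELECT account FROM transactions GROUP BY account HAVING MIN(amount) > (SELECT AVG(amount) FROM transactions)

Result:
account
-------
ACC-102
ACC-106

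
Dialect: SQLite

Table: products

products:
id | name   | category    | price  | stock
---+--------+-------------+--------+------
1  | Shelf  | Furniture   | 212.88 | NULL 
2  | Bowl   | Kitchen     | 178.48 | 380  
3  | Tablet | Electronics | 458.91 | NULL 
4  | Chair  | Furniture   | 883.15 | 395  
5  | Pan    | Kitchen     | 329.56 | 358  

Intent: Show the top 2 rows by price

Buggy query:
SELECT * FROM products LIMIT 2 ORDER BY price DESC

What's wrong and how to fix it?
Bug: LIMIT must come after ORDER BY

Fix: Sort with ORDER BY, then apply LIMIT

Corrected query:
SELECT * FROM products ORDER BY price DESC LIMIT 2

Result:
id | name   | category    | price  | stock
---+--------+-------------+--------+------
4  | Chair  | Furniture   | 883.15 | 395  
3  | Tablet | Electronics | 458.91 | NULL 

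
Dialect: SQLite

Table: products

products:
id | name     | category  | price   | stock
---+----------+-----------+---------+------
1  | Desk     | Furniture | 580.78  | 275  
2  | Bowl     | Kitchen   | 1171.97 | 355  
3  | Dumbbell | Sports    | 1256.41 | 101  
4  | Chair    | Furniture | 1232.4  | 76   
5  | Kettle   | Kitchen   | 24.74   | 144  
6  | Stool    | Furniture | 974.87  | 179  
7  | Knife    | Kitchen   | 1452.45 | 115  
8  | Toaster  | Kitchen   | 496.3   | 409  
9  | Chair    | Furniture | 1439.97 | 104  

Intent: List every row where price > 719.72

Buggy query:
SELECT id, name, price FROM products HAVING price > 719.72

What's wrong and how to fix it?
Bug: HAVING filters the output of aggregation, but this query has no GROUP BY and no aggregate functions, so SQLite rejects it (HAVING clause on a non-aggregate query); the condition here is per row

Fix: Replace HAVING with WHERE since the condition applies to individual rows

Corrected query:
SELECT id, name, price FROM products WHERE price > 719.72

Result:
id | name     | price  
---+----------+--------
2  | Bowl     | 1171.97
3  | Dumbbell | 1256.41
4  | Chair    | 1232.4 
6  | Stool    | 974.87 
7  | Knife    | 1452.45
9  | Chair    | 1439.97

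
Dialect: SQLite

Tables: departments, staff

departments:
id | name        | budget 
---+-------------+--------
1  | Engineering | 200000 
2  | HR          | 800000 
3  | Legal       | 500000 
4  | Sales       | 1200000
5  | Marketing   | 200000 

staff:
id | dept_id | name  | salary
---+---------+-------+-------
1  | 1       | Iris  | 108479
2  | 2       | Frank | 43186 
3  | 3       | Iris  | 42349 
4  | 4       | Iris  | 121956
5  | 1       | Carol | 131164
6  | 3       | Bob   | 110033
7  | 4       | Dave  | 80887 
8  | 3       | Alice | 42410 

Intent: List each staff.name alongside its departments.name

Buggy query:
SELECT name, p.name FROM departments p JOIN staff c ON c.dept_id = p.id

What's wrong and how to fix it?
Bug: Both tables have a 'name' column; the unqualified reference is ambiguous

Fix: Qualify the column with its table alias (c.name)

Corrected query:
SELECT c.name, p.name FROM departments p JOIN staff c ON c.dept_id = p.id

Result:
name  | name       
------+------------
Iris  | Engineering
Frank | HR         
Iris  | Legal      
Iris  | Sales      
Carol | Engineering
Bob   | Legal      
Dave  | Sales      
Alice | Legal      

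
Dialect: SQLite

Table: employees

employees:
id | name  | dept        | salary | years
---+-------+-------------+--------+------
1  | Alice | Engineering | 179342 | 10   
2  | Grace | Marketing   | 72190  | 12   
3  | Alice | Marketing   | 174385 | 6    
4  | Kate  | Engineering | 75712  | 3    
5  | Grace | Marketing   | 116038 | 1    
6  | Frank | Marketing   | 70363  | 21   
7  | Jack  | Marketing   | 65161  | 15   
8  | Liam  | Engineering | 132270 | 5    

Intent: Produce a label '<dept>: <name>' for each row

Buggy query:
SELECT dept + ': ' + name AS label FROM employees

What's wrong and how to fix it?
Bug: '+' is numeric addition; on text columns SQLite converts them to 0 instead of concatenating

Fix: Use the || operator for string concatenation

Corrected query:
SELECT dept || ': ' || name AS label FROM employees

Result:
label             
------------------
Engineering: Alice
Marketing: Grace  
Marketing: Alice  
Engineering: Kate 
Marketing: Grace  
Marketing: Frank  
Marketing: Jack   
Engineering: Liam 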